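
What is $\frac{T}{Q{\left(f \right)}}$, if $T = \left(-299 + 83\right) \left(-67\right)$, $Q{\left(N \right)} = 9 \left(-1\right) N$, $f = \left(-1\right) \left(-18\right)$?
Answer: $- \frac{268}{3} \approx -89.333$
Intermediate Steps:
$f = 18$
$Q{\left(N \right)} = - 9 N$
$T = 14472$ ($T = \left(-216\right) \left(-67\right) = 14472$)
$\frac{T}{Q{\left(f \right)}} = \frac{14472}{\left(-9\right) 18} = \frac{14472}{-162} = 14472 \left(- \frac{1}{162}\right) = - \frac{268}{3}$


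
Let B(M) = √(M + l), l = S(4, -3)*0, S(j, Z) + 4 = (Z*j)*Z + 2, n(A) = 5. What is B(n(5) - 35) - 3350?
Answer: -3350 + I*√30 ≈ -3350.0 + 5.4772*I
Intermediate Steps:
S(j, Z) = -2 + j*Z² (S(j, Z) = -4 + ((Z*j)*Z + 2) = -4 + (j*Z² + 2) = -4 + (2 + j*Z²) = -2 + j*Z²)
l = 0 (l = (-2 + 4*(-3)²)*0 = (-2 + 4*9)*0 = (-2 + 36)*0 = 34*0 = 0)
B(M) = √M (B(M) = √(M + 0) = √M)
B(n(5) - 35) - 3350 = √(5 - 35) - 3350 = √(-30) - 3350 = I*√30 - 3350 = -3350 + I*√30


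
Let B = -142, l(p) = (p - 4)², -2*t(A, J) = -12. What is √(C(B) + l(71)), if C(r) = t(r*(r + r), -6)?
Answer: √4495 ≈ 67.045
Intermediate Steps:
t(A, J) = 6 (t(A, J) = -½*(-12) = 6)
l(p) = (-4 + p)²
C(r) = 6
√(C(B) + l(71)) = √(6 + (-4 + 71)²) = √(6 + 67²) = √(6 + 4489) = √4495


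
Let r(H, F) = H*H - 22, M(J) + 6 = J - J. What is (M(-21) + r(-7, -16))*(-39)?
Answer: -819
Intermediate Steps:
M(J) = -6 (M(J) = -6 + (J - J) = -6 + 0 = -6)
r(H, F) = -22 + H**2 (r(H, F) = H**2 - 22 = -22 + H**2)
(M(-21) + r(-7, -16))*(-39) = (-6 + (-22 + (-7)**2))*(-39) = (-6 + (-22 + 49))*(-39) = (-6 + 27)*(-39) = 21*(-39) = -819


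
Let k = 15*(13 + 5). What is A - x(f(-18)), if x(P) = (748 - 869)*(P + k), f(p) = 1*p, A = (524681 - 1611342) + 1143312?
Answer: 87143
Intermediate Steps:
k = 270 (k = 15*18 = 270)
A = 56651 (A = -1086661 + 1143312 = 56651)
f(p) = p
x(P) = -32670 - 121*P (x(P) = (748 - 869)*(P + 270) = -121*(270 + P) = -32670 - 121*P)
A - x(f(-18)) = 56651 - (-32670 - 121*(-18)) = 56651 - (-32670 + 2178) = 56651 - 1*(-30492) = 56651 + 30492 = 87143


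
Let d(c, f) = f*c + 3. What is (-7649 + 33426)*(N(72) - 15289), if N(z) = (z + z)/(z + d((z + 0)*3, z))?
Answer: -2052889379281/5209 ≈ -3.9410e+8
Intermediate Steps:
d(c, f) = 3 + c*f (d(c, f) = c*f + 3 = 3 + c*f)
N(z) = 2*z/(3 + z + 3*z**2) (N(z) = (z + z)/(z + (3 + ((z + 0)*3)*z)) = (2*z)/(z + (3 + (z*3)*z)) = (2*z)/(z + (3 + (3*z)*z)) = (2*z)/(z + (3 + 3*z**2)) = (2*z)/(3 + z + 3*z**2) = 2*z/(3 + z + 3*z**2))
(-7649 + 33426)*(N(72) - 15289) = (-7649 + 33426)*(2*72/(3 + 72 + 3*72**2) - 15289) = 25777*(2*72/(3 + 72 + 3*5184) - 15289) = 25777*(2*72/(3 + 72 + 15552) - 15289) = 25777*(2*72/15627 - 15289) = 25777*(2*72*(1/15627) - 15289) = 25777*(48/5209 - 15289) = 25777*(-79640353/5209) = -2052889379281/5209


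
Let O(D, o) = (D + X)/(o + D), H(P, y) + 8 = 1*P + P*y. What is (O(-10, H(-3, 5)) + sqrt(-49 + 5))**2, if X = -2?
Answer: -395/9 + 4*I*sqrt(11)/3 ≈ -43.889 + 4.4222*I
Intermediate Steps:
H(P, y) = -8 + P + P*y (H(P, y) = -8 + (1*P + P*y) = -8 + (P + P*y) = -8 + P + P*y)
O(D, o) = (-2 + D)/(D + o) (O(D, o) = (D - 2)/(o + D) = (-2 + D)/(D + o))
(O(-10, H(-3, 5)) + sqrt(-49 + 5))**2 = ((-2 - 10)/(-10 + (-8 - 3 - 3*5)) + sqrt(-49 + 5))**2 = (-12/(-10 + (-8 - 3 - 15)) + sqrt(-44))**2 = (-12/(-10 - 26) + 2*I*sqrt(11))**2 = (-12/(-36) + 2*I*sqrt(11))**2 = (-1/36*(-12) + 2*I*sqrt(11))**2 = (1/3 + 2*I*sqrt(11))**2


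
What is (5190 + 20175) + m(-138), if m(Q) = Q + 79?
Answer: 25306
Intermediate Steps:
m(Q) = 79 + Q
(5190 + 20175) + m(-138) = (5190 + 20175) + (79 - 138) = 25365 - 59 = 25306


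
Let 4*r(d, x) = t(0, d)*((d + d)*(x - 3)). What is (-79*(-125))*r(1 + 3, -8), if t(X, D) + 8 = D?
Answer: 869000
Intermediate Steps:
t(X, D) = -8 + D
r(d, x) = d*(-8 + d)*(-3 + x)/2 (r(d, x) = ((-8 + d)*((d + d)*(x - 3)))/4 = ((-8 + d)*((2*d)*(-3 + x)))/4 = ((-8 + d)*(2*d*(-3 + x)))/4 = (2*d*(-8 + d)*(-3 + x))/4 = d*(-8 + d)*(-3 + x)/2)
(-79*(-125))*r(1 + 3, -8) = (-79*(-125))*((1 + 3)*(-8 + (1 + 3))*(-3 - 8)/2) = 9875*((½)*4*(-8 + 4)*(-11)) = 9875*((½)*4*(-4)*(-11)) = 9875*88 = 869000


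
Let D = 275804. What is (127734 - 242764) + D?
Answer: 160774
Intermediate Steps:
(127734 - 242764) + D = (127734 - 242764) + 275804 = -115030 + 275804 = 160774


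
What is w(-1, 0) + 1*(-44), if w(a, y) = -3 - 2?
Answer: -49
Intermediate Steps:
w(a, y) = -5
w(-1, 0) + 1*(-44) = -5 + 1*(-44) = -5 - 44 = -49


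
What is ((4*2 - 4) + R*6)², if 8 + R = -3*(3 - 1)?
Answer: 6400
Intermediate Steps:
R = -14 (R = -8 - 3*(3 - 1) = -8 - 3*2 = -8 - 6 = -14)
((4*2 - 4) + R*6)² = ((4*2 - 4) - 14*6)² = ((8 - 4) - 84)² = (4 - 84)² = (-80)² = 6400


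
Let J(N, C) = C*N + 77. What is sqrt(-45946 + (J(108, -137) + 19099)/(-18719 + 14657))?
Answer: 2*I*sqrt(5264719611)/677 ≈ 214.35*I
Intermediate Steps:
J(N, C) = 77 + C*N
sqrt(-45946 + (J(108, -137) + 19099)/(-18719 + 14657)) = sqrt(-45946 + ((77 - 137*108) + 19099)/(-18719 + 14657)) = sqrt(-45946 + ((77 - 14796) + 19099)/(-4062)) = sqrt(-45946 + (-14719 + 19099)*(-1/4062)) = sqrt(-45946 + 4380*(-1/4062)) = sqrt(-45946 - 730/677) = sqrt(-31106172/677) = 2*I*sqrt(5264719611)/677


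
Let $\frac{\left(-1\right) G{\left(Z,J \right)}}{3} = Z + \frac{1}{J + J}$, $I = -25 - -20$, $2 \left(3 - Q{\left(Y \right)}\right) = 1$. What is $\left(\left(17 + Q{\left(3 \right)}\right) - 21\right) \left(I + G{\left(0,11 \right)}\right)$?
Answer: $\frac{339}{44} \approx 7.7045$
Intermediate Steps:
$Q{\left(Y \right)} = \frac{5}{2}$ ($Q{\left(Y \right)} = 3 - \frac{1}{2} = \frac{5}{2}$)
$I = -5$ ($I = -25 + 20 = -5$)
$G{\left(Z,J \right)} = - 3 Z - \frac{3}{2 J}$ ($G{\left(Z,J \right)} = - 3 \left(Z + \frac{1}{J + J}\right) = - 3 \left(Z + \frac{1}{2 J}\right) = - 3 Z - \frac{3}{2 J}$)
$\left(\left(17 + Q{\left(3 \right)}\right) - 21\right) \left(I + G{\left(0,11 \right)}\right) = \left(\left(17 + \frac{5}{2}\right) - 21\right) \left(-5 - \frac{3}{2 \cdot 11}\right) = \left(\frac{39}{2} - 21\right) \left(-5 + \left(0 - \frac{3}{22}\right)\right) = - \frac{3 \left(-5 + \left(0 - \frac{3}{22}\right)\right)}{2} = - \frac{3 \left(-5 - \frac{3}{22}\right)}{2} = \left(- \frac{3}{2}\right) \left(- \frac{113}{22}\right) = \frac{339}{44}$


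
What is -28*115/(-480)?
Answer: 161/24 ≈ 6.7083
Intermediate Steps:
-28*115/(-480) = -3220*(-1/480) = 161/24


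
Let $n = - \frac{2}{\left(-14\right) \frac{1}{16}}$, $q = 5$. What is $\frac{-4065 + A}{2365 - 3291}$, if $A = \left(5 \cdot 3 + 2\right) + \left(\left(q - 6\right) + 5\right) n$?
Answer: $\frac{14136}{3241} \approx 4.3616$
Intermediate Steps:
$n = \frac{16}{7}$ ($n = - \frac{2}{\left(-14\right) \frac{1}{16}} = - \frac{2}{- \frac{7}{8}} = \left(-2\right) \left(- \frac{8}{7}\right) = \frac{16}{7} \approx 2.2857$)
$A = \frac{183}{7}$ ($A = \left(5 \cdot 3 + 2\right) + \left(\left(5 - 6\right) + 5\right) \frac{16}{7} = \left(15 + 2\right) + \left(-1 + 5\right) \frac{16}{7} = 17 + 4 \cdot \frac{16}{7} = 17 + \frac{64}{7} = \frac{183}{7} \approx 26.143$)
$\frac{-4065 + A}{2365 - 3291} = \frac{-4065 + \frac{183}{7}}{2365 - 3291} = - \frac{28272}{7 \left(-926\right)} = \left(- \frac{28272}{7}\right) \left(- \frac{1}{926}\right) = \frac{14136}{3241}$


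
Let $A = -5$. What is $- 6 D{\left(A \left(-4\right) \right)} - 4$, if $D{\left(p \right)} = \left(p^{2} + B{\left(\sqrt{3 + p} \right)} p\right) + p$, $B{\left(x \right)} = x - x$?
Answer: $-2524$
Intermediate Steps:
$B{\left(x \right)} = 0$
$D{\left(p \right)} = p + p^{2}$ ($D{\left(p \right)} = \left(p^{2} + 0 p\right) + p = \left(p^{2} + 0\right) + p = p^{2} + p = p + p^{2}$)
$- 6 D{\left(A \left(-4\right) \right)} - 4 = - 6 \left(-5\right) \left(-4\right) \left(1 - -20\right) - 4 = - 6 \cdot 20 \left(1 + 20\right) - 4 = - 6 \cdot 20 \cdot 21 - 4 = \left(-6\right) 420 - 4 = -2520 - 4 = -2524$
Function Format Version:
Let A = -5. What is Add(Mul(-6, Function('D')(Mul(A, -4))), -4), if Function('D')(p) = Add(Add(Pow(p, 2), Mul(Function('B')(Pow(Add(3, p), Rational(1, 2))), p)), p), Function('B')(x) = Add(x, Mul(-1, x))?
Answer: -2524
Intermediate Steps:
Function('B')(x) = 0
Function('D')(p) = Add(p, Pow(p, 2)) (Function('D')(p) = Add(Add(Pow(p, 2), Mul(0, p)), p) = Add(Add(Pow(p, 2), 0), p) = Add(Pow(p, 2), p) = Add(p, Pow(p, 2)))
Add(Mul(-6, Function('D')(Mul(A, -4))), -4) = Add(Mul(-6, Mul(Mul(-5, -4), Add(1, Mul(-5, -4)))), -4) = Add(Mul(-6, Mul(20, Add(1, 20))), -4) = Add(Mul(-6, Mul(20, 21)), -4) = Add(Mul(-6, 420), -4) = Add(-2520, -4) = -2524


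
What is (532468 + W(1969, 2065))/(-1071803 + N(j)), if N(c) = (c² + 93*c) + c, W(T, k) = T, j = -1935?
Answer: 534437/2490532 ≈ 0.21459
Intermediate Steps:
N(c) = c² + 94*c
(532468 + W(1969, 2065))/(-1071803 + N(j)) = (532468 + 1969)/(-1071803 - 1935*(94 - 1935)) = 534437/(-1071803 - 1935*(-1841)) = 534437/(-1071803 + 3562335) = 534437/2490532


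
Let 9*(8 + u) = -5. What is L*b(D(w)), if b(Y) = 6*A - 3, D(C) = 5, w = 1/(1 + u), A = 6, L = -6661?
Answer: -219813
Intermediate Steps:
u = -77/9 (u = -8 + (1/9)*(-5) = -8 - 5/9 = -77/9 ≈ -8.5556)
w = -9/68 (w = 1/(1 - 77/9) = 1/(-68/9) = -9/68 ≈ -0.13235)
b(Y) = 33 (b(Y) = 6*6 - 3 = 36 - 3 = 33)
L*b(D(w)) = -6661*33 = -219813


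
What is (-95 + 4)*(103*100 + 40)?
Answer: -940940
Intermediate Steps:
(-95 + 4)*(103*100 + 40) = -91*(10300 + 40) = -91*10340 = -940940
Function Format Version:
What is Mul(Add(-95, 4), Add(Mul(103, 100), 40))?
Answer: -940940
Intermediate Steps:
Mul(Add(-95, 4), Add(Mul(103, 100), 40)) = Mul(-91, Add(10300, 40)) = Mul(-91, 10340) = -940940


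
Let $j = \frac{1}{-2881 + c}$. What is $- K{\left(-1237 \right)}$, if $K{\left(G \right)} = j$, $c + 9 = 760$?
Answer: $\frac{1}{2130} \approx 0.00046948$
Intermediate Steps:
$c = 751$ ($c = -9 + 760 = 751$)
$j = - \frac{1}{2130}$ ($j = \frac{1}{-2881 + 751} = \frac{1}{-2130} = - \frac{1}{2130} \approx -0.00046948$)
$K{\left(G \right)} = - \frac{1}{2130}$
$- K{\left(-1237 \right)} = \left(-1\right) \left(- \frac{1}{2130}\right) = \frac{1}{2130}$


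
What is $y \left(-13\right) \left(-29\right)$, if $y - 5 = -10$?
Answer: $-1885$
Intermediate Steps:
$y = -5$ ($y = 5 - 10 = -5$)
$y \left(-13\right) \left(-29\right) = \left(-5\right) \left(-13\right) \left(-29\right) = 65 \left(-29\right) = -1885$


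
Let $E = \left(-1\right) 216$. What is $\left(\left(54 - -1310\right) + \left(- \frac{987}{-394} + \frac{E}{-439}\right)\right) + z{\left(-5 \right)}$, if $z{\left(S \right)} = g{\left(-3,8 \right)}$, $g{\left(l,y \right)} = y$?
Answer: $\frac{237827749}{172966} \approx 1375.0$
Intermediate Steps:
$E = -216$
$z{\left(S \right)} = 8$
$\left(\left(54 - -1310\right) + \left(- \frac{987}{-394} + \frac{E}{-439}\right)\right) + z{\left(-5 \right)} = \left(\left(54 - -1310\right) - \left(- \frac{987}{394} - \frac{216}{439}\right)\right) + 8 = \left(\left(54 + 1310\right) - - \frac{518397}{172966}\right) + 8 = \left(1364 + \left(\frac{987}{394} + \frac{216}{439}\right)\right) + 8 = \left(1364 + \frac{518397}{172966}\right) + 8 = \frac{236444021}{172966} + 8 = \frac{237827749}{172966}$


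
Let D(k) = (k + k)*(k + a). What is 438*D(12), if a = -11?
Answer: 10512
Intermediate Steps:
D(k) = 2*k*(-11 + k) (D(k) = (k + k)*(k - 11) = (2*k)*(-11 + k) = 2*k*(-11 + k))
438*D(12) = 438*(2*12*(-11 + 12)) = 438*(2*12*1) = 438*24 = 10512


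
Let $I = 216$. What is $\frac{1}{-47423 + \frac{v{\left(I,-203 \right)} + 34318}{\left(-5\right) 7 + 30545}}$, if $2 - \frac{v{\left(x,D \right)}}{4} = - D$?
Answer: $- \frac{15255}{723421108} \approx -2.1087 \cdot 10^{-5}$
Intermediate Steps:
$v{\left(x,D \right)} = 8 + 4 D$ ($v{\left(x,D \right)} = 8 - 4 \left(- D\right) = 8 + 4 D$)
$\frac{1}{-47423 + \frac{v{\left(I,-203 \right)} + 34318}{\left(-5\right) 7 + 30545}} = \frac{1}{-47423 + \frac{\left(8 + 4 \left(-203\right)\right) + 34318}{\left(-5\right) 7 + 30545}} = \frac{1}{-47423 + \frac{\left(8 - 812\right) + 34318}{-35 + 30545}} = \frac{1}{-47423 + \frac{-804 + 34318}{30510}} = \frac{1}{-47423 + 33514 \cdot \frac{1}{30510}} = \frac{1}{-47423 + \frac{16757}{15255}} = \frac{1}{- \frac{723421108}{15255}} = - \frac{15255}{723421108}$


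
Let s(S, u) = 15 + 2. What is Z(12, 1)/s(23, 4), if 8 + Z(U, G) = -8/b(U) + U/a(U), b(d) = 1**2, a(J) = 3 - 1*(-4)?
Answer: -100/119 ≈ -0.84034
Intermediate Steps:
a(J) = 7 (a(J) = 3 + 4 = 7)
b(d) = 1
s(S, u) = 17
Z(U, G) = -16 + U/7 (Z(U, G) = -8 + (-8/1 + U/7) = -8 + (-8*1 + U*(1/7)) = -8 + (-8 + U/7) = -16 + U/7)
Z(12, 1)/s(23, 4) = (-16 + (1/7)*12)/17 = (-16 + 12/7)*(1/17) = -100/7*1/17 = -100/119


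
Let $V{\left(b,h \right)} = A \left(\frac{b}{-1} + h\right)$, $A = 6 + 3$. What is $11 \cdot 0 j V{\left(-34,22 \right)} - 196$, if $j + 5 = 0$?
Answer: $-196$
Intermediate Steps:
$j = -5$ ($j = -5 + 0 = -5$)
$A = 9$
$V{\left(b,h \right)} = - 9 b + 9 h$ ($V{\left(b,h \right)} = 9 \left(\frac{b}{-1} + h\right) = 9 \left(b \left(-1\right) + h\right) = 9 \left(- b + h\right) = 9 \left(h - b\right) = - 9 b + 9 h$)
$11 \cdot 0 j V{\left(-34,22 \right)} - 196 = 11 \cdot 0 \left(-5\right) \left(\left(-9\right) \left(-34\right) + 9 \cdot 22\right) - 196 = 0 \left(-5\right) \left(306 + 198\right) - 196 = 0 \cdot 504 - 196 = 0 - 196 = -196$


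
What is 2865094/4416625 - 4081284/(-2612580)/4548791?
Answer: 567483757477372997/874792109265478625 ≈ 0.64871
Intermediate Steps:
2865094/4416625 - 4081284/(-2612580)/4548791 = 2865094*(1/4416625) - 4081284*(-1/2612580)*(1/4548791) = 2865094/4416625 + (340107/217715)*(1/4548791) = 2865094/4416625 + 340107/990340032565 = 567483757477372997/874792109265478625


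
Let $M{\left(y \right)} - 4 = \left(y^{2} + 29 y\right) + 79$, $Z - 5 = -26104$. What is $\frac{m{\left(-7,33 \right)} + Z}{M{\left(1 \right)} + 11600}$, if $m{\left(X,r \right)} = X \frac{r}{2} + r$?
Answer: $- \frac{52363}{23426} \approx -2.2353$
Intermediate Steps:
$Z = -26099$ ($Z = 5 - 26104 = -26099$)
$M{\left(y \right)} = 83 + y^{2} + 29 y$ ($M{\left(y \right)} = 4 + \left(\left(y^{2} + 29 y\right) + 79\right) = 4 + \left(79 + y^{2} + 29 y\right) = 83 + y^{2} + 29 y$)
$m{\left(X,r \right)} = r + \frac{X r}{2}$ ($m{\left(X,r \right)} = X r \frac{1}{2} + r = X \frac{r}{2} + r = \frac{X r}{2} + r = r + \frac{X r}{2}$)
$\frac{m{\left(-7,33 \right)} + Z}{M{\left(1 \right)} + 11600} = \frac{\frac{1}{2} \cdot 33 \left(2 - 7\right) - 26099}{\left(83 + 1^{2} + 29 \cdot 1\right) + 11600} = \frac{\frac{1}{2} \cdot 33 \left(-5\right) - 26099}{\left(83 + 1 + 29\right) + 11600} = \frac{- \frac{165}{2} - 26099}{113 + 11600} = - \frac{52363}{2 \cdot 11713} = \left(- \frac{52363}{2}\right) \frac{1}{11713} = - \frac{52363}{23426}$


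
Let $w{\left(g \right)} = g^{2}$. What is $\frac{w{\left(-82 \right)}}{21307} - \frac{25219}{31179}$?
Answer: $- \frac{327693637}{664330953} \approx -0.49327$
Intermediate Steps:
$\frac{w{\left(-82 \right)}}{21307} - \frac{25219}{31179} = \frac{\left(-82\right)^{2}}{21307} - \frac{25219}{31179} = 6724 \cdot \frac{1}{21307} - \frac{25219}{31179} = \frac{6724}{21307} - \frac{25219}{31179} = - \frac{327693637}{664330953}$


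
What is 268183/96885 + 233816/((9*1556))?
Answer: 733580497/37688265 ≈ 19.464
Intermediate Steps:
268183/96885 + 233816/((9*1556)) = 268183*(1/96885) + 233816/14004 = 268183/96885 + 233816*(1/14004) = 268183/96885 + 58454/3501 = 733580497/37688265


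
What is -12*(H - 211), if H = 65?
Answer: 1752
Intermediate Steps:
-12*(H - 211) = -12*(65 - 211) = -12*(-146) = 1752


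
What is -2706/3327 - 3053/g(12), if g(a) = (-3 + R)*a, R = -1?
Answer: 3342481/53232 ≈ 62.791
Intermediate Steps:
g(a) = -4*a (g(a) = (-3 - 1)*a = -4*a)
-2706/3327 - 3053/g(12) = -2706/3327 - 3053/((-4*12)) = -2706*1/3327 - 3053/(-48) = -902/1109 - 3053*(-1/48) = -902/1109 + 3053/48 = 3342481/53232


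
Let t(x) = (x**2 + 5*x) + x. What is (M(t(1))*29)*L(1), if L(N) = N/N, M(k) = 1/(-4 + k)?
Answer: 29/3 ≈ 9.6667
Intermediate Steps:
t(x) = x**2 + 6*x
L(N) = 1
(M(t(1))*29)*L(1) = (29/(-4 + 1*(6 + 1)))*1 = (29/(-4 + 1*7))*1 = (29/(-4 + 7))*1 = (29/3)*1 = 29/3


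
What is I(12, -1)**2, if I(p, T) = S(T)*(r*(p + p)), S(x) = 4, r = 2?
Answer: 36864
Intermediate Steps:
I(p, T) = 16*p (I(p, T) = 4*(2*(p + p)) = 4*(2*(2*p)) = 4*(4*p) = 16*p)
I(12, -1)**2 = (16*12)**2 = 192**2 = 36864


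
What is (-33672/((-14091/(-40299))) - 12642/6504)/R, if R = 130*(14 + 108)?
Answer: -1148291369/189114640 ≈ -6.0719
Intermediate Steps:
R = 15860 (R = 130*122 = 15860)
(-33672/((-14091/(-40299))) - 12642/6504)/R = (-33672/((-14091/(-40299))) - 12642/6504)/15860 = (-33672/((-14091*(-1/40299))) - 12642*1/6504)*(1/15860) = (-33672/671/1919 - 2107/1084)*(1/15860) = (-33672*1919/671 - 2107/1084)*(1/15860) = (-1059288/11 - 2107/1084)*(1/15860) = -1148291369/11924*1/15860 = -1148291369/189114640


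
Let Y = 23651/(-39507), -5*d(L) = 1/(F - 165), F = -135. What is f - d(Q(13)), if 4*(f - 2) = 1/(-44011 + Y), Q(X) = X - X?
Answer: 5214545102647/2608149342000 ≈ 1.9993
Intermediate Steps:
Q(X) = 0
d(L) = 1/1500 (d(L) = -1/(5*(-135 - 165)) = -1/5/(-300) = -1/5*(-1/300) = 1/1500)
Y = -23651/39507 (Y = 23651*(-1/39507) = -23651/39507 ≈ -0.59865)
f = 13910090317/6955064912 (f = 2 + 1/(4*(-44011 - 23651/39507)) = 2 + 1/(4*(-1738766228/39507)) = 2 + (1/4)*(-39507/1738766228) = 2 - 39507/6955064912 = 13910090317/6955064912 ≈ 2.0000)
f - d(Q(13)) = 13910090317/6955064912 - 1*1/1500 = 13910090317/6955064912 - 1/1500 = 5214545102647/2608149342000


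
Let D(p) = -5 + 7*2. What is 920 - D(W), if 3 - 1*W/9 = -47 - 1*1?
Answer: 911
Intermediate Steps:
W = 459 (W = 27 - 9*(-47 - 1*1) = 27 - 9*(-47 - 1) = 27 - 9*(-48) = 27 + 432 = 459)
D(p) = 9 (D(p) = -5 + 14 = 9)
920 - D(W) = 920 - 1*9 = 920 - 9 = 911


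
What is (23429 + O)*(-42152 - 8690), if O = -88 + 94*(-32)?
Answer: -1033770386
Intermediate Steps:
O = -3096 (O = -88 - 3008 = -3096)
(23429 + O)*(-42152 - 8690) = (23429 - 3096)*(-42152 - 8690) = 20333*(-50842) = -1033770386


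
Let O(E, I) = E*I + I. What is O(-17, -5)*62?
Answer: 4960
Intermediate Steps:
O(E, I) = I + E*I
O(-17, -5)*62 = -5*(1 - 17)*62 = -5*(-16)*62 = 80*62 = 4960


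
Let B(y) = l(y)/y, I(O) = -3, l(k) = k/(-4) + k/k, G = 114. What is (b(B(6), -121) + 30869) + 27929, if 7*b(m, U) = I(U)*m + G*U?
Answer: 1591169/28 ≈ 56827.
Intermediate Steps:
l(k) = 1 - k/4 (l(k) = k*(-¼) + 1 = -k/4 + 1 = 1 - k/4)
B(y) = (1 - y/4)/y
b(m, U) = -3*m/7 + 114*U/7 (b(m, U) = (-3*m + 114*U)/7 = -3*m/7 + 114*U/7)
(b(B(6), -121) + 30869) + 27929 = ((-3*(4 - 1*6)/(28*6) + (114/7)*(-121)) + 30869) + 27929 = ((-3*(4 - 6)/(28*6) - 13794/7) + 30869) + 27929 = ((-3*(-2)/(28*6) - 13794/7) + 30869) + 27929 = ((-3/7*(-1/12) - 13794/7) + 30869) + 27929 = ((1/28 - 13794/7) + 30869) + 27929 = (-55175/28 + 30869) + 27929 = 809157/28 + 27929 = 1591169/28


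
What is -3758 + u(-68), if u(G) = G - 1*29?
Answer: -3855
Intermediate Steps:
u(G) = -29 + G (u(G) = G - 29 = -29 + G)
-3758 + u(-68) = -3758 + (-29 - 68) = -3758 - 97 = -3855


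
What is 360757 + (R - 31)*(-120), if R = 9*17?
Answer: 346117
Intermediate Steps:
R = 153
360757 + (R - 31)*(-120) = 360757 + (153 - 31)*(-120) = 360757 + 122*(-120) = 360757 - 14640 = 346117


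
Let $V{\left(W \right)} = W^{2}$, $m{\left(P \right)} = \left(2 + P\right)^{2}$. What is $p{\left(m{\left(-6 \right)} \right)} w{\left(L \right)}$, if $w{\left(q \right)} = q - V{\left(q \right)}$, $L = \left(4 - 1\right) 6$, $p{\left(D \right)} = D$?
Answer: $-4896$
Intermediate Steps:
$L = 18$ ($L = 3 \cdot 6 = 18$)
$w{\left(q \right)} = q - q^{2}$
$p{\left(m{\left(-6 \right)} \right)} w{\left(L \right)} = \left(2 - 6\right)^{2} \cdot 18 \left(1 - 18\right) = \left(-4\right)^{2} \cdot 18 \left(1 - 18\right) = 16 \cdot 18 \left(-17\right) = 16 \left(-306\right) = -4896$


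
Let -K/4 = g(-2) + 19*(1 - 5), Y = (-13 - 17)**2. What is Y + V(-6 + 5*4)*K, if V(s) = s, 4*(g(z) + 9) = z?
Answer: 5688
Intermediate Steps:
g(z) = -9 + z/4
Y = 900 (Y = (-30)**2 = 900)
K = 342 (K = -4*((-9 + (1/4)*(-2)) + 19*(1 - 5)) = -4*((-9 - 1/2) + 19*(-4)) = -4*(-19/2 - 76) = -4*(-171/2) = 342)
Y + V(-6 + 5*4)*K = 900 + (-6 + 5*4)*342 = 900 + (-6 + 20)*342 = 900 + 14*342 = 900 + 4788 = 5688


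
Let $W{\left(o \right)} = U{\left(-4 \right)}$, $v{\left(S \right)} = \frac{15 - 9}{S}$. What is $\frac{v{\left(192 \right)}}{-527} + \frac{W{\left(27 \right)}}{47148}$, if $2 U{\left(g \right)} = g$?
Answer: $- \frac{20219}{198775968} \approx -0.00010172$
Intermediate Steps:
$U{\left(g \right)} = \frac{g}{2}$
$v{\left(S \right)} = \frac{6}{S}$ ($v{\left(S \right)} = \frac{15 - 9}{S} = \frac{6}{S}$)
$W{\left(o \right)} = -2$ ($W{\left(o \right)} = \frac{1}{2} \left(-4\right) = -2$)
$\frac{v{\left(192 \right)}}{-527} + \frac{W{\left(27 \right)}}{47148} = \frac{6 \cdot \frac{1}{192}}{-527} - \frac{2}{47148} = 6 \cdot \frac{1}{192} \left(- \frac{1}{527}\right) - \frac{1}{23574} = \frac{1}{32} \left(- \frac{1}{527}\right) - \frac{1}{23574} = - \frac{1}{16864} - \frac{1}{23574} = - \frac{20219}{198775968}$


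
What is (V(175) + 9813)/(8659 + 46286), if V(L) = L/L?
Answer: 9814/54945 ≈ 0.17862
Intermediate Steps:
V(L) = 1
(V(175) + 9813)/(8659 + 46286) = (1 + 9813)/(8659 + 46286) = 9814/54945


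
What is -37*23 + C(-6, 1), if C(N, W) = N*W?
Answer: -857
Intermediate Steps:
-37*23 + C(-6, 1) = -37*23 - 6*1 = -851 - 6 = -857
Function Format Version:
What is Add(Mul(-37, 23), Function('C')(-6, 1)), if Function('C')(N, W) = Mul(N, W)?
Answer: -857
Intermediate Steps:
Add(Mul(-37, 23), Function('C')(-6, 1)) = Add(Mul(-37, 23), Mul(-6, 1)) = Add(-851, -6) = -857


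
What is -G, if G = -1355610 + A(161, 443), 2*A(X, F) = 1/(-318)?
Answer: 862167961/636 ≈ 1.3556e+6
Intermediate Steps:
A(X, F) = -1/636 (A(X, F) = (½)/(-318) = (½)*(-1/318) = -1/636)
G = -862167961/636 (G = -1355610 - 1/636 = -862167961/636 ≈ -1.3556e+6)
-G = -1*(-862167961/636) = 862167961/636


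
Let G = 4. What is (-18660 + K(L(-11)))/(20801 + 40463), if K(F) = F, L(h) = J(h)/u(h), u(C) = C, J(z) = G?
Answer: -12829/42119 ≈ -0.30459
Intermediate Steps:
J(z) = 4
L(h) = 4/h
(-18660 + K(L(-11)))/(20801 + 40463) = (-18660 + 4/(-11))/(20801 + 40463) = (-18660 + 4*(-1/11))/61264 = (-18660 - 4/11)*(1/61264) = -205264/11*1/61264 = -12829/42119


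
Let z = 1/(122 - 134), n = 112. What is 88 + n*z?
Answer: 236/3 ≈ 78.667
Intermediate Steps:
z = -1/12 (z = 1/(-12) = -1/12 ≈ -0.083333)
88 + n*z = 88 + 112*(-1/12) = 88 - 28/3 = 236/3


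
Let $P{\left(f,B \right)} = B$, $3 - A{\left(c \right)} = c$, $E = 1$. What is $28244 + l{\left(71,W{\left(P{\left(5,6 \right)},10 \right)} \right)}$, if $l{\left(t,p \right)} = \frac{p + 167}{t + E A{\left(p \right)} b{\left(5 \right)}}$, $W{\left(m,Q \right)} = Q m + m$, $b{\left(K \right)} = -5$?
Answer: $\frac{10902417}{386} \approx 28245.0$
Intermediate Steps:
$A{\left(c \right)} = 3 - c$
$W{\left(m,Q \right)} = m + Q m$
$l{\left(t,p \right)} = \frac{167 + p}{-15 + t + 5 p}$ ($l{\left(t,p \right)} = \frac{p + 167}{t + 1 \left(3 - p\right) \left(-5\right)} = \frac{167 + p}{t + \left(3 - p\right) \left(-5\right)} = \frac{167 + p}{t + \left(-15 + 5 p\right)} = \frac{167 + p}{-15 + t + 5 p}$)
$28244 + l{\left(71,W{\left(P{\left(5,6 \right)},10 \right)} \right)} = 28244 + \frac{167 + 6 \left(1 + 10\right)}{-15 + 71 + 5 \cdot 6 \left(1 + 10\right)} = 28244 + \frac{167 + 6 \cdot 11}{-15 + 71 + 5 \cdot 6 \cdot 11} = 28244 + \frac{167 + 66}{-15 + 71 + 5 \cdot 66} = 28244 + \frac{1}{-15 + 71 + 330} \cdot 233 = 28244 + \frac{1}{386} \cdot 233 = 28244 + \frac{233}{386} = \frac{10902417}{386}$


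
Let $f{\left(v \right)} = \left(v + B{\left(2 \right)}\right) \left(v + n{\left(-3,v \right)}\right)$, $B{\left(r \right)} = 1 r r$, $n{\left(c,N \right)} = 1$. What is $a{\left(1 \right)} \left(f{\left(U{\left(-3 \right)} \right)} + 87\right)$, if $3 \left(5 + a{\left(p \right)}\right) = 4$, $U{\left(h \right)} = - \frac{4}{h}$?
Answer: $- \frac{9845}{27} \approx -364.63$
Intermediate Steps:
$B{\left(r \right)} = r^{2}$ ($B{\left(r \right)} = r r = r^{2}$)
$a{\left(p \right)} = - \frac{11}{3}$ ($a{\left(p \right)} = -5 + \frac{1}{3} \cdot 4 = -5 + \frac{4}{3} = - \frac{11}{3}$)
$f{\left(v \right)} = \left(1 + v\right) \left(4 + v\right)$ ($f{\left(v \right)} = \left(v + 2^{2}\right) \left(v + 1\right) = \left(v + 4\right) \left(1 + v\right) = \left(4 + v\right) \left(1 + v\right) = \left(1 + v\right) \left(4 + v\right)$)
$a{\left(1 \right)} \left(f{\left(U{\left(-3 \right)} \right)} + 87\right) = - \frac{11 \left(\left(4 + \left(- \frac{4}{-3}\right)^{2} + 5 \left(- \frac{4}{-3}\right)\right) + 87\right)}{3} = - \frac{11 \left(\left(4 + \left(\left(-4\right) \left(- \frac{1}{3}\right)\right)^{2} + 5 \left(\left(-4\right) \left(- \frac{1}{3}\right)\right)\right) + 87\right)}{3} = - \frac{11 \left(\left(4 + \left(\frac{4}{3}\right)^{2} + 5 \cdot \frac{4}{3}\right) + 87\right)}{3} = - \frac{11 \left(\left(4 + \frac{16}{9} + \frac{20}{3}\right) + 87\right)}{3} = - \frac{11 \left(\frac{112}{9} + 87\right)}{3} = \left(- \frac{11}{3}\right) \frac{895}{9} = - \frac{9845}{27}$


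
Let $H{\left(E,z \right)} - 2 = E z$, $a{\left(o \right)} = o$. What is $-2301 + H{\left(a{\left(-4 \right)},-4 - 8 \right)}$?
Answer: $-2251$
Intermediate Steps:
$H{\left(E,z \right)} = 2 + E z$
$-2301 + H{\left(a{\left(-4 \right)},-4 - 8 \right)} = -2301 - \left(-2 + 4 \left(-4 - 8\right)\right) = -2301 + \left(2 - -48\right) = -2301 + \left(2 + 48\right) = -2301 + 50 = -2251$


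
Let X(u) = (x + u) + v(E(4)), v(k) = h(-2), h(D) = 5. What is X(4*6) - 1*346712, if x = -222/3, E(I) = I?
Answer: -346757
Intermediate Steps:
v(k) = 5
x = -74 (x = -222*1/3 = -74)
X(u) = -69 + u (X(u) = (-74 + u) + 5 = -69 + u)
X(4*6) - 1*346712 = (-69 + 4*6) - 1*346712 = (-69 + 24) - 346712 = -45 - 346712 = -346757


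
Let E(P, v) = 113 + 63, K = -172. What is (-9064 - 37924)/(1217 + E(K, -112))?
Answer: -46988/1393 ≈ -33.732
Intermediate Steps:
E(P, v) = 176
(-9064 - 37924)/(1217 + E(K, -112)) = (-9064 - 37924)/(1217 + 176) = -46988/1393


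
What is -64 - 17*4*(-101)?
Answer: 6804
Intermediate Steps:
-64 - 17*4*(-101) = -64 - 68*(-101) = -64 + 6868 = 6804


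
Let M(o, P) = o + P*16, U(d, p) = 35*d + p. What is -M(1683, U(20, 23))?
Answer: -13251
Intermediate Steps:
U(d, p) = p + 35*d
M(o, P) = o + 16*P
-M(1683, U(20, 23)) = -(1683 + 16*(23 + 35*20)) = -(1683 + 16*(23 + 700)) = -(1683 + 16*723) = -(1683 + 11568) = -1*13251 = -13251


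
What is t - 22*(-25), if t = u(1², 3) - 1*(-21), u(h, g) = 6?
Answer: 577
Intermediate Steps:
t = 27 (t = 6 - 1*(-21) = 6 + 21 = 27)
t - 22*(-25) = 27 - 22*(-25) = 27 + 550 = 577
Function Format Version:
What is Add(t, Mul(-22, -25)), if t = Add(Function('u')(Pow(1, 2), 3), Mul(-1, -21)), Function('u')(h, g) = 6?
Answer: 577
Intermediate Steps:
t = 27 (t = Add(6, Mul(-1, -21)) = Add(6, 21) = 27)
Add(t, Mul(-22, -25)) = Add(27, Mul(-22, -25)) = Add(27, 550) = 577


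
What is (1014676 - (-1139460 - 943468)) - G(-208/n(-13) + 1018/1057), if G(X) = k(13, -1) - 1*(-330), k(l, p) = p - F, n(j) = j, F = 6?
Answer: 3097281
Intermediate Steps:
k(l, p) = -6 + p (k(l, p) = p - 1*6 = p - 6 = -6 + p)
G(X) = 323 (G(X) = (-6 - 1) - 1*(-330) = -7 + 330 = 323)
(1014676 - (-1139460 - 943468)) - G(-208/n(-13) + 1018/1057) = (1014676 - (-1139460 - 943468)) - 1*323 = (1014676 - 1*(-2082928)) - 323 = (1014676 + 2082928) - 323 = 3097604 - 323 = 3097281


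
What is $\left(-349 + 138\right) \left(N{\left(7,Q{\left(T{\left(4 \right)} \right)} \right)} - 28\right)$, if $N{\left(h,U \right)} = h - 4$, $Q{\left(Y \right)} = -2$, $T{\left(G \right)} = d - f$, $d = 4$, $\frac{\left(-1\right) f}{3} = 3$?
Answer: $5275$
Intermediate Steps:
$f = -9$ ($f = \left(-3\right) 3 = -9$)
$T{\left(G \right)} = 13$ ($T{\left(G \right)} = 4 - -9 = 4 + 9 = 13$)
$N{\left(h,U \right)} = -4 + h$
$\left(-349 + 138\right) \left(N{\left(7,Q{\left(T{\left(4 \right)} \right)} \right)} - 28\right) = \left(-349 + 138\right) \left(\left(-4 + 7\right) - 28\right) = - 211 \left(3 - 28\right) = \left(-211\right) \left(-25\right) = 5275$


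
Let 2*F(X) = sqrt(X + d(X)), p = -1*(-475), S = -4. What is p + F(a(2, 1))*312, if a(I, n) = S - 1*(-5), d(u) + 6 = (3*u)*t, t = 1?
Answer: 475 + 156*I*sqrt(2) ≈ 475.0 + 220.62*I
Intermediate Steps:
d(u) = -6 + 3*u (d(u) = -6 + (3*u)*1 = -6 + 3*u)
a(I, n) = 1 (a(I, n) = -4 - 1*(-5) = -4 + 5 = 1)
p = 475
F(X) = sqrt(-6 + 4*X)/2 (F(X) = sqrt(X + (-6 + 3*X))/2 = sqrt(-6 + 4*X)/2)
p + F(a(2, 1))*312 = 475 + (sqrt(-6 + 4*1)/2)*312 = 475 + (sqrt(-6 + 4)/2)*312 = 475 + (sqrt(-2)/2)*312 = 475 + ((I*sqrt(2))/2)*312 = 475 + (I*sqrt(2)/2)*312 = 475 + 156*I*sqrt(2)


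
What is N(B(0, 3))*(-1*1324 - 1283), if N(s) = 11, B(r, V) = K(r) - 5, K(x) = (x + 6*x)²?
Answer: -28677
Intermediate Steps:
K(x) = 49*x² (K(x) = (7*x)² = 49*x²)
B(r, V) = -5 + 49*r² (B(r, V) = 49*r² - 5 = -5 + 49*r²)
N(B(0, 3))*(-1*1324 - 1283) = 11*(-1*1324 - 1283) = 11*(-1324 - 1283) = 11*(-2607) = -28677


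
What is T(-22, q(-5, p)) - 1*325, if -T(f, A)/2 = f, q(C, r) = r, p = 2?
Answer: -281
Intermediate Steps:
T(f, A) = -2*f
T(-22, q(-5, p)) - 1*325 = -2*(-22) - 1*325 = 44 - 325 = -281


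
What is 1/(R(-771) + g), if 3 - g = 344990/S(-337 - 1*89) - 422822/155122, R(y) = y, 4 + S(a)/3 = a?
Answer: -10005369/4981074434 ≈ -0.0020087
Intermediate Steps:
S(a) = -12 + 3*a
g = 2733065065/10005369 (g = 3 - (344990/(-12 + 3*(-337 - 1*89)) - 422822/155122) = 3 - (344990/(-12 + 3*(-337 - 89)) - 422822*1/155122) = 3 - (344990/(-12 + 3*(-426)) - 211411/77561) = 3 - (344990/(-12 - 1278) - 211411/77561) = 3 - (344990/(-1290) - 211411/77561) = 3 - (344990*(-1/1290) - 211411/77561) = 3 - (-34499/129 - 211411/77561) = 3 - 1*(-2703048958/10005369) = 3 + 2703048958/10005369 = 2733065065/10005369 ≈ 273.16)
1/(R(-771) + g) = 1/(-771 + 2733065065/10005369) = 1/(-4981074434/10005369) = -10005369/4981074434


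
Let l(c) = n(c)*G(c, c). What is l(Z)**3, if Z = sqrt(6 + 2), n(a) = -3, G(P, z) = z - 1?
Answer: 675 - 594*sqrt(2) ≈ -165.04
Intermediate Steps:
G(P, z) = -1 + z
Z = 2*sqrt(2) (Z = sqrt(8) = 2*sqrt(2) ≈ 2.8284)
l(c) = 3 - 3*c (l(c) = -3*(-1 + c) = 3 - 3*c)
l(Z)**3 = (3 - 6*sqrt(2))**3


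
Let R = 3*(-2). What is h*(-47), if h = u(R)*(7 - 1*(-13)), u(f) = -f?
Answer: -5640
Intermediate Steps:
R = -6
h = 120 (h = (-1*(-6))*(7 - 1*(-13)) = 6*(7 + 13) = 6*20 = 120)
h*(-47) = 120*(-47) = -5640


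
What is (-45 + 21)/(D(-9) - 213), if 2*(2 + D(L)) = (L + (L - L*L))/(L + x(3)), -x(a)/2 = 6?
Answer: 336/2977 ≈ 0.11287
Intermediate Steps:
x(a) = -12 (x(a) = -2*6 = -12)
D(L) = -2 + (-L² + 2*L)/(2*(-12 + L)) (D(L) = -2 + ((L + (L - L*L))/(L - 12))/2 = -2 + ((L + (L - L²))/(-12 + L))/2 = -2 + ((-L² + 2*L)/(-12 + L))/2 = -2 + (-L² + 2*L)/(2*(-12 + L)))
(-45 + 21)/(D(-9) - 213) = (-45 + 21)/((24 - 1*(-9) - ½*(-9)²)/(-12 - 9) - 213) = -24/((24 + 9 - ½*81)/(-21) - 213) = -24/(-(24 + 9 - 81/2)/21 - 213) = -24/(-1/21*(-15/2) - 213) = -24/(5/14 - 213) = -24/(-2977/14) = -24*(-14/2977) = 336/2977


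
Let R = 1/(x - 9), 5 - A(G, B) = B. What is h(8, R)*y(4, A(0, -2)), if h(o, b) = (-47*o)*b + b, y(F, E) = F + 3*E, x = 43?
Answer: -9375/34 ≈ -275.74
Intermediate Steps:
A(G, B) = 5 - B
R = 1/34 (R = 1/(43 - 9) = 1/34 ≈ 0.029412)
h(o, b) = b - 47*b*o (h(o, b) = -47*b*o + b = b - 47*b*o)
h(8, R)*y(4, A(0, -2)) = ((1 - 47*8)/34)*(4 + 3*(5 - 1*(-2))) = ((1 - 376)/34)*(4 + 3*(5 + 2)) = ((1/34)*(-375))*(4 + 3*7) = -375*(4 + 21)/34 = -375/34*25 = -9375/34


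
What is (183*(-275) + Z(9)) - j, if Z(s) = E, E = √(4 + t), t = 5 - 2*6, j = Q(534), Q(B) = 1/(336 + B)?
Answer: -43782751/870 + I*√3 ≈ -50325.0 + 1.732*I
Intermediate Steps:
j = 1/870 (j = 1/(336 + 534) = 1/870 ≈ 0.0011494)
t = -7 (t = 5 - 12 = -7)
E = I*√3 (E = √(4 - 7) = √(-3) = I*√3 ≈ 1.732*I)
Z(s) = I*√3
(183*(-275) + Z(9)) - j = (183*(-275) + I*√3) - 1*1/870 = (-50325 + I*√3) - 1/870 = -43782751/870 + I*√3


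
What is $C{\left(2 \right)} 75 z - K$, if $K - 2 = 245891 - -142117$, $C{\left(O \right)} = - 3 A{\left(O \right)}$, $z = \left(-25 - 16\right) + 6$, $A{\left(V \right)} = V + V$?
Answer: $-356510$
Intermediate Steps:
$A{\left(V \right)} = 2 V$
$z = -35$ ($z = -41 + 6 = -35$)
$C{\left(O \right)} = - 6 O$ ($C{\left(O \right)} = - 3 \cdot 2 O = - 6 O$)
$K = 388010$ ($K = 2 + \left(245891 - -142117\right) = 2 + \left(245891 + 142117\right) = 2 + 388008 = 388010$)
$C{\left(2 \right)} 75 z - K = \left(-6\right) 2 \cdot 75 \left(-35\right) - 388010 = \left(-12\right) 75 \left(-35\right) - 388010 = \left(-900\right) \left(-35\right) - 388010 = 31500 - 388010 = -356510$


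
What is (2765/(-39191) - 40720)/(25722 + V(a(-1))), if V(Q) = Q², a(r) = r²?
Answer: -55029665/34762417 ≈ -1.5830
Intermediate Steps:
(2765/(-39191) - 40720)/(25722 + V(a(-1))) = (2765/(-39191) - 40720)/(25722 + ((-1)²)²) = (2765*(-1/39191) - 40720)/(25722 + 1²) = (-2765/39191 - 40720)/(25722 + 1) = -1595860285/39191/25723 = -1595860285/39191*1/25723 = -55029665/34762417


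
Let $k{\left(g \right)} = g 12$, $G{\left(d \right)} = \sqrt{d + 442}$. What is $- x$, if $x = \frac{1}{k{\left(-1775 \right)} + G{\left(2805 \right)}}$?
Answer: $\frac{21300}{453686753} + \frac{\sqrt{3247}}{453686753} \approx 4.7074 \cdot 10^{-5}$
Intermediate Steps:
$G{\left(d \right)} = \sqrt{442 + d}$
$k{\left(g \right)} = 12 g$
$x = \frac{1}{-21300 + \sqrt{3247}}$ ($x = \frac{1}{12 \left(-1775\right) + \sqrt{442 + 2805}} = \frac{1}{-21300 + \sqrt{3247}} \approx -4.7074 \cdot 10^{-5}$)
$- x = - (- \frac{21300}{453686753} - \frac{\sqrt{3247}}{453686753}) = \frac{21300}{453686753} + \frac{\sqrt{3247}}{453686753}$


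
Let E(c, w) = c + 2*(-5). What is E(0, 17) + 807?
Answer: 797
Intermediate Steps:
E(c, w) = -10 + c (E(c, w) = c - 10 = -10 + c)
E(0, 17) + 807 = (-10 + 0) + 807 = -10 + 807 = 797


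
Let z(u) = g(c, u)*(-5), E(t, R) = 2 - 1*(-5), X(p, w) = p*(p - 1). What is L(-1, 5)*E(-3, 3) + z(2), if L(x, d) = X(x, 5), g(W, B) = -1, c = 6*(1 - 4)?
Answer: 19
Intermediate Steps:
c = -18 (c = 6*(-3) = -18)
X(p, w) = p*(-1 + p)
L(x, d) = x*(-1 + x)
E(t, R) = 7 (E(t, R) = 2 + 5 = 7)
z(u) = 5 (z(u) = -1*(-5) = 5)
L(-1, 5)*E(-3, 3) + z(2) = -(-1 - 1)*7 + 5 = -1*(-2)*7 + 5 = 2*7 + 5 = 14 + 5 = 19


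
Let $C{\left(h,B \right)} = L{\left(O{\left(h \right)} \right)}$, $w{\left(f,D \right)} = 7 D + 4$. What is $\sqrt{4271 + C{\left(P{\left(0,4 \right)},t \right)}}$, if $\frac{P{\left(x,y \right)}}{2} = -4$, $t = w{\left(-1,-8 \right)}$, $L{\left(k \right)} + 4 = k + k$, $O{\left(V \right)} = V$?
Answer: $\sqrt{4251} \approx 65.2$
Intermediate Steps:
$w{\left(f,D \right)} = 4 + 7 D$
$L{\left(k \right)} = -4 + 2 k$ ($L{\left(k \right)} = -4 + \left(k + k\right) = -4 + 2 k$)
$t = -52$ ($t = 4 + 7 \left(-8\right) = 4 - 56 = -52$)
$P{\left(x,y \right)} = -8$ ($P{\left(x,y \right)} = 2 \left(-4\right) = -8$)
$C{\left(h,B \right)} = -4 + 2 h$
$\sqrt{4271 + C{\left(P{\left(0,4 \right)},t \right)}} = \sqrt{4271 + \left(-4 + 2 \left(-8\right)\right)} = \sqrt{4271 - 20} = \sqrt{4251}$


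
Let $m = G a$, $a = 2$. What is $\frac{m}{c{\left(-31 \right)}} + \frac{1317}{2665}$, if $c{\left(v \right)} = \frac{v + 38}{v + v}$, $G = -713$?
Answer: $\frac{235627199}{18655} \approx 12631.0$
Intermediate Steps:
$c{\left(v \right)} = \frac{38 + v}{2 v}$
$m = -1426$ ($m = \left(-713\right) 2 = -1426$)
$\frac{m}{c{\left(-31 \right)}} + \frac{1317}{2665} = - \frac{1426}{\frac{1}{2} \frac{1}{-31} \left(38 - 31\right)} + \frac{1317}{2665} = - \frac{1426}{\frac{1}{2} \left(- \frac{1}{31}\right) 7} + 1317 \cdot \frac{1}{2665} = - \frac{1426}{- \frac{7}{62}} + \frac{1317}{2665} = \left(-1426\right) \left(- \frac{62}{7}\right) + \frac{1317}{2665} = \frac{88412}{7} + \frac{1317}{2665} = \frac{235627199}{18655}$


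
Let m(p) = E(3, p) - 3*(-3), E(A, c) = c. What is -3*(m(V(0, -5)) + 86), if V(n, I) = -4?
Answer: -273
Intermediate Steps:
m(p) = 9 + p (m(p) = p - 3*(-3) = p + 9 = 9 + p)
-3*(m(V(0, -5)) + 86) = -3*((9 - 4) + 86) = -3*(5 + 86) = -3*91 = -273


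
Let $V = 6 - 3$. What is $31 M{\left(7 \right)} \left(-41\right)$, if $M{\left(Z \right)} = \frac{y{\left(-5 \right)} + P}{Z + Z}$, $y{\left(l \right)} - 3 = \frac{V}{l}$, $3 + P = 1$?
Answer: $- \frac{1271}{35} \approx -36.314$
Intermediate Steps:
$P = -2$ ($P = -3 + 1 = -2$)
$V = 3$ ($V = 6 - 3 = 3$)
$y{\left(l \right)} = 3 + \frac{3}{l}$
$M{\left(Z \right)} = \frac{1}{5 Z}$ ($M{\left(Z \right)} = \frac{\left(3 + \frac{3}{-5}\right) - 2}{Z + Z} = \frac{\left(3 + 3 \left(- \frac{1}{5}\right)\right) - 2}{2 Z} = \left(\left(3 - \frac{3}{5}\right) - 2\right) \frac{1}{2 Z} = \left(\frac{12}{5} - 2\right) \frac{1}{2 Z} = \frac{2 \frac{1}{2 Z}}{5} = \frac{1}{5 Z}$)
$31 M{\left(7 \right)} \left(-41\right) = 31 \frac{1}{5 \cdot 7} \left(-41\right) = 31 \cdot \frac{1}{5} \cdot \frac{1}{7} \left(-41\right) = 31 \cdot \frac{1}{35} \left(-41\right) = \frac{31}{35} \left(-41\right) = - \frac{1271}{35}$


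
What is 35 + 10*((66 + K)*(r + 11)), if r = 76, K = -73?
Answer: -6055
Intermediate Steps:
35 + 10*((66 + K)*(r + 11)) = 35 + 10*((66 - 73)*(76 + 11)) = 35 + 10*(-7*87) = 35 + 10*(-609) = 35 - 6090 = -6055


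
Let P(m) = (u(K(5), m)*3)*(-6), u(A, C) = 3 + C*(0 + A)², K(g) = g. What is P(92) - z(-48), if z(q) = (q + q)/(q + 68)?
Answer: -207246/5 ≈ -41449.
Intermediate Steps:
u(A, C) = 3 + C*A²
z(q) = 2*q/(68 + q) (z(q) = (2*q)/(68 + q) = 2*q/(68 + q))
P(m) = -54 - 450*m (P(m) = ((3 + m*5²)*3)*(-6) = ((3 + m*25)*3)*(-6) = ((3 + 25*m)*3)*(-6) = (9 + 75*m)*(-6) = -54 - 450*m)
P(92) - z(-48) = (-54 - 450*92) - 2*(-48)/(68 - 48) = (-54 - 41400) - 2*(-48)/20 = -41454 - 2*(-48)/20 = -41454 - 1*(-24/5) = -41454 + 24/5 = -207246/5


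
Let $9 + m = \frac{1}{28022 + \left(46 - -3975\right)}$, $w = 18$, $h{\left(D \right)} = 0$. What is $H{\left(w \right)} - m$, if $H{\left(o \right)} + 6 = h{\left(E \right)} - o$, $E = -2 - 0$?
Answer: $- \frac{480646}{32043} \approx -15.0$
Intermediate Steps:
$E = -2$ ($E = -2 + 0 = -2$)
$H{\left(o \right)} = -6 - o$ ($H{\left(o \right)} = -6 + \left(0 - o\right) = -6 - o$)
$m = - \frac{288386}{32043}$ ($m = -9 + \frac{1}{28022 + \left(46 - -3975\right)} = -9 + \frac{1}{28022 + \left(46 + 3975\right)} = -9 + \frac{1}{28022 + 4021} = -9 + \frac{1}{32043} = - \frac{288386}{32043} \approx -9.0$)
$H{\left(w \right)} - m = \left(-6 - 18\right) - - \frac{288386}{32043} = \left(-6 - 18\right) + \frac{288386}{32043} = -24 + \frac{288386}{32043} = - \frac{480646}{32043}$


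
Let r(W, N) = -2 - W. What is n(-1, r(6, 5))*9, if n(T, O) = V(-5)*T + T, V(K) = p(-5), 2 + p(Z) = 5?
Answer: -36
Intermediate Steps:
p(Z) = 3 (p(Z) = -2 + 5 = 3)
V(K) = 3
n(T, O) = 4*T (n(T, O) = 3*T + T = 4*T)
n(-1, r(6, 5))*9 = (4*(-1))*9 = -4*9 = -36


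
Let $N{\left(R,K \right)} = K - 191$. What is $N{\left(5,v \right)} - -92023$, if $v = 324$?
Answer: $92156$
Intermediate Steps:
$N{\left(R,K \right)} = -191 + K$ ($N{\left(R,K \right)} = K - 191 = -191 + K$)
$N{\left(5,v \right)} - -92023 = \left(-191 + 324\right) - -92023 = 133 + 92023 = 92156$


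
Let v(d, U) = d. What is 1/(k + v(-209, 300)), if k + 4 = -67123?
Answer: -1/67336 ≈ -1.4851e-5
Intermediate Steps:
k = -67127 (k = -4 - 67123 = -67127)
1/(k + v(-209, 300)) = 1/(-67127 - 209) = 1/(-67336) = -1/67336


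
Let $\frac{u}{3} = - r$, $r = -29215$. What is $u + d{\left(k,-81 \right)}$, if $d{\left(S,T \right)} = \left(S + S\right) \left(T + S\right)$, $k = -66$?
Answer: $107049$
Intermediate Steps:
$u = 87645$ ($u = 3 \left(\left(-1\right) \left(-29215\right)\right) = 3 \cdot 29215 = 87645$)
$d{\left(S,T \right)} = 2 S \left(S + T\right)$
$u + d{\left(k,-81 \right)} = 87645 + 2 \left(-66\right) \left(-66 - 81\right) = 87645 + 2 \left(-66\right) \left(-147\right) = 87645 + 19404 = 107049$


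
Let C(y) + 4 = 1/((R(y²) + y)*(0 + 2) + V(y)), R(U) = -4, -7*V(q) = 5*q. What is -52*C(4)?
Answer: 1131/5 ≈ 226.20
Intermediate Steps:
V(q) = -5*q/7
C(y) = -4 + 1/(-8 + 9*y/7) (C(y) = -4 + 1/((-4 + y)*(0 + 2) - 5*y/7) = -4 + 1/((-4 + y)*2 - 5*y/7) = -4 + 1/((-8 + 2*y) - 5*y/7) = -4 + 1/(-8 + 9*y/7))
-52*C(4) = -156*(77 - 12*4)/(-56 + 9*4) = -156*(77 - 48)/(-56 + 36) = -156*29/(-20) = -156*(-1)*29/20 = -52*(-87/20) = 1131/5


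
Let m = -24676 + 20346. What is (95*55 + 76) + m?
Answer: 971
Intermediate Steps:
m = -4330
(95*55 + 76) + m = (95*55 + 76) - 4330 = (5225 + 76) - 4330 = 5301 - 4330 = 971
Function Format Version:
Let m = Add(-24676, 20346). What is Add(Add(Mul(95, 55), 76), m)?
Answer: 971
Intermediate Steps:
m = -4330
Add(Add(Mul(95, 55), 76), m) = Add(Add(Mul(95, 55), 76), -4330) = Add(Add(5225, 76), -4330) = Add(5301, -4330) = 971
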